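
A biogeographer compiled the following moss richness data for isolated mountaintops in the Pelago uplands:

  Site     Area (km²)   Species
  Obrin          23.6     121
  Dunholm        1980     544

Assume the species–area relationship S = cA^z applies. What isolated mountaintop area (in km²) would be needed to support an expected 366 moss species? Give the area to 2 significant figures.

z = ln(544/121) / ln(1980/23.6) = 1.5032 / 4.4296 = 0.3393
c = 121 / 23.6^0.3393 = 121 / 2.923 = 41.39
A = (366/41.39)^(1/0.3393) ⇒ ln A = ln(8.843)/0.3393 = 6.4230
A = e^6.4230 ≈ 615.8 km²

620 km²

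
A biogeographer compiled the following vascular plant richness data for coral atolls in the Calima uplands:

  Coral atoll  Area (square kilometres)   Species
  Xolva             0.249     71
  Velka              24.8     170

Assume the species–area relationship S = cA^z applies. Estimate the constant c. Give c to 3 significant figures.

z = ln(S₂/S₁) / ln(A₂/A₁) = ln(170/71) / ln(24.8/0.249) = 0.8731 / 4.6011 = 0.1898
c = S₁ / A₁^z = 71 / 0.249^0.1898 = 71 / 0.7681 = 92.43

92.4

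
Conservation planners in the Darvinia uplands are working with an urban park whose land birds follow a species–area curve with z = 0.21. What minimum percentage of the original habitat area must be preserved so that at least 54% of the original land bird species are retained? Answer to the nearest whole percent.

5%

Need (A_new/A_old)^0.21 = 0.54, so A_new/A_old = 0.54^(1/0.21) = 0.54^4.762
ln(A_new/A_old) = ln 0.54 / 0.21 = -0.6162 / 0.21 = -2.9342
A_new/A_old = e^-2.9342 ≈ 0.05317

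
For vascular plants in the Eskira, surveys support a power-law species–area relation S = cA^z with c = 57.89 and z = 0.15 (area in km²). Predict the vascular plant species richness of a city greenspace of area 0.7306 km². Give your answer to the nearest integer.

S = 57.89 × 0.7306^0.15
ln S = ln 57.89 + 0.15 × ln 0.7306 = 4.0585 + 0.15 × -0.3139 = 4.0115
S = e^4.0115 ≈ 55.23

55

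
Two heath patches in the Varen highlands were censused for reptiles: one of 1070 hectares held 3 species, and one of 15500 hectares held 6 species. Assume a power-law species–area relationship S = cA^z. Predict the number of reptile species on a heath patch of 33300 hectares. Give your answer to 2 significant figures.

z = ln(6/3) / ln(15500/1070) = 0.6931 / 2.6732 = 0.2593
c = 3 / 1070^0.2593 = 3 / 6.103 = 0.4916
S₃ = 0.4916 × 33300^0.2593 = 0.4916 × 14.88 ≈ 7.316

7.3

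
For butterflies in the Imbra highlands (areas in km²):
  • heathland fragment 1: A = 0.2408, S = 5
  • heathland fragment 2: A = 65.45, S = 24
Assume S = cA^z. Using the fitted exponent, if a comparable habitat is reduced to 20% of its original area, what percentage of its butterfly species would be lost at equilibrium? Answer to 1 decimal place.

36.3%

z = ln(24/5) / ln(65.45/0.2408) = 1.5686 / 5.6051 = 0.2799
S_new/S_old = (A_new/A_old)^z = 0.2^0.2799 = exp(0.2799 × -1.6094) = 0.6374
Fraction lost = 1 − 0.6374 = 0.3626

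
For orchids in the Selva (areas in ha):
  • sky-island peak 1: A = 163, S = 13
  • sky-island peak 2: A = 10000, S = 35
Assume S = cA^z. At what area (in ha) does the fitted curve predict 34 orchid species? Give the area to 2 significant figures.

z = ln(35/13) / ln(10000/163) = 0.9904 / 4.1166 = 0.2406
c = 13 / 163^0.2406 = 13 / 3.406 = 3.817
A = (34/3.817)^(1/0.2406) ⇒ ln A = ln(8.908)/0.2406 = 9.0899
A = e^9.0899 ≈ 8865 ha

8900 ha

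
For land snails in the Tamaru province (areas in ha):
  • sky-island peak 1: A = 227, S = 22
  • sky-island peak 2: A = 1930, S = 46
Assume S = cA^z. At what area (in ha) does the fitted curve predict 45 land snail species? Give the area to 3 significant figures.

z = ln(46/22) / ln(1930/227) = 0.7376 / 2.1403 = 0.3446
c = 22 / 227^0.3446 = 22 / 6.485 = 3.392
A = (45/3.392)^(1/0.3446) ⇒ ln A = ln(13.27)/0.3446 = 7.5015
A = e^7.5015 ≈ 1811 ha

1810 ha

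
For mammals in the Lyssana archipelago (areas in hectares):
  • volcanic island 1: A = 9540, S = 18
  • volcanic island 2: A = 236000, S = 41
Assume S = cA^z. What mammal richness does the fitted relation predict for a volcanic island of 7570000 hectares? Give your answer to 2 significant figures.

z = ln(41/18) / ln(236000/9540) = 0.8232 / 3.2083 = 0.2566
c = 18 / 9540^0.2566 = 18 / 10.5 = 1.715
S₃ = 1.715 × 7570000^0.2566 = 1.715 × 58.22 ≈ 99.83

100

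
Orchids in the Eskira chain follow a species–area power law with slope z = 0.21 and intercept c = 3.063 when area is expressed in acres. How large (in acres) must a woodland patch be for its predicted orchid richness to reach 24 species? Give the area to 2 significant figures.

24 = 3.063 × A^0.21  ⇒  A^0.21 = 24/3.063 = 7.835
ln A = ln(7.835) / 0.21 = 2.0587 / 0.21 = 9.8031
A = e^9.8031 ≈ 18090 acres

18000 acres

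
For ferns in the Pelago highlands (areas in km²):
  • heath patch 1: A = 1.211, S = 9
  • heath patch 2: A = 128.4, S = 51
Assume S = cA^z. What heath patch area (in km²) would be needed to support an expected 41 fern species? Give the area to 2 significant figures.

71 km²

z = ln(51/9) / ln(128.4/1.211) = 1.7346 / 4.6637 = 0.3719
c = 9 / 1.211^0.3719 = 9 / 1.074 = 8.381
A = (41/8.381)^(1/0.3719) ⇒ ln A = ln(4.892)/0.3719 = 4.2683
A = e^4.2683 ≈ 71.4 km²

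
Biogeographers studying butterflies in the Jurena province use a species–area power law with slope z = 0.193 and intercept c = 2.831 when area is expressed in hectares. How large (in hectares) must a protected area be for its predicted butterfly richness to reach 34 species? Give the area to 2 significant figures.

390000 hectares

34 = 2.831 × A^0.193  ⇒  A^0.193 = 34/2.831 = 12.01
ln A = ln(12.01) / 0.193 = 2.4857 / 0.193 = 12.8794
A = e^12.8794 ≈ 392163 hectares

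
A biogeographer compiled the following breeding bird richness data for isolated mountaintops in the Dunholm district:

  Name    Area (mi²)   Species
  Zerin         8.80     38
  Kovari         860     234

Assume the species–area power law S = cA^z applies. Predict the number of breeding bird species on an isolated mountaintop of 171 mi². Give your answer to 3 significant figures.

z = ln(234/38) / ln(860/8.8) = 1.8177 / 4.5822 = 0.3967
c = 38 / 8.8^0.3967 = 38 / 2.37 = 16.04
S₃ = 16.04 × 171^0.3967 = 16.04 × 7.688 ≈ 123.3

123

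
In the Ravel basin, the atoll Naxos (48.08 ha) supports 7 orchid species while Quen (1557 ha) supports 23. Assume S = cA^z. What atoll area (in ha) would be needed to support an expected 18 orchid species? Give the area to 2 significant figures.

760 ha

z = ln(23/7) / ln(1557/48.08) = 1.1896 / 3.4776 = 0.3421
c = 7 / 48.08^0.3421 = 7 / 3.761 = 1.861
A = (18/1.861)^(1/0.3421) ⇒ ln A = ln(9.672)/0.3421 = 6.6339
A = e^6.6339 ≈ 760.5 ha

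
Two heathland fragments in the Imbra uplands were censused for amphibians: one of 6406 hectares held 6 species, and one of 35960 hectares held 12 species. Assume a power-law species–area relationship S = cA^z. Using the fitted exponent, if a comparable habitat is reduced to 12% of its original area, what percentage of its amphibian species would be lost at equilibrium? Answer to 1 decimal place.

z = ln(12/6) / ln(35960/6406) = 0.6931 / 1.7252 = 0.4018
S_new/S_old = (A_new/A_old)^z = 0.12^0.4018 = exp(0.4018 × -2.1203) = 0.4266
Fraction lost = 1 − 0.4266 = 0.5734

57.3%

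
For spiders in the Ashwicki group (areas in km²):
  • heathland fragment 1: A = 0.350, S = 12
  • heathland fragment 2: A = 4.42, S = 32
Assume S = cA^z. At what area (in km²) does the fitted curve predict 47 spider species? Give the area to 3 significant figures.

z = ln(32/12) / ln(4.42/0.35) = 0.9808 / 2.5360 = 0.3868
c = 12 / 0.35^0.3868 = 12 / 0.6663 = 18.01
A = (47/18.01)^(1/0.3868) ⇒ ln A = ln(2.61)/0.3868 = 2.4800
A = e^2.4800 ≈ 11.94 km²

11.9 km²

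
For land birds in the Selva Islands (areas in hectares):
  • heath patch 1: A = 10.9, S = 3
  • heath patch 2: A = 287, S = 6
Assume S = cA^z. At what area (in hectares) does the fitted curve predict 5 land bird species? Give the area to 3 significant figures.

121 hectares

z = ln(6/3) / ln(287/10.9) = 0.6931 / 3.2707 = 0.2119
c = 3 / 10.9^0.2119 = 3 / 1.659 = 1.808
A = (5/1.808)^(1/0.2119) ⇒ ln A = ln(2.765)/0.2119 = 4.7992
A = e^4.7992 ≈ 121.4 hectares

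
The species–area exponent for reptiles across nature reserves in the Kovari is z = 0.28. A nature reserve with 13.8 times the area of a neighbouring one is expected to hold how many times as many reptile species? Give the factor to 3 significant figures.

2.09

S₂/S₁ = (A₂/A₁)^z = 13.8^0.28
ln(S₂/S₁) = 0.28 × ln 13.8 = 0.28 × 2.6247 = 0.7349
S₂/S₁ = e^0.7349 ≈ 2.085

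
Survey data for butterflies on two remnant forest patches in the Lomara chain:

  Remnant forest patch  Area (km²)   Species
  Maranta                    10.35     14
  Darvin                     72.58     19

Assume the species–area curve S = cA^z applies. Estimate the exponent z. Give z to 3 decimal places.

Taking logs: ln S = ln c + z ln A, so z = (ln S₂ − ln S₁)/(ln A₂ − ln A₁).
z = ln(19/14) / ln(72.58/10.35) = ln(1.357) / ln(7.013) = 0.3054 / 1.9477 = 0.1568

0.157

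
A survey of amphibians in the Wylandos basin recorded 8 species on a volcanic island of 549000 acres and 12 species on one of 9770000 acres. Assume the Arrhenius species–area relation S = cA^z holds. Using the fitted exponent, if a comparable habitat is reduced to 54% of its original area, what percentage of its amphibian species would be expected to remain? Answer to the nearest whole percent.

92%

z = ln(12/8) / ln(9770000/549000) = 0.4055 / 2.8790 = 0.1408
S_new/S_old = (A_new/A_old)^z = 0.54^0.1408 = exp(0.1408 × -0.6162) = 0.9169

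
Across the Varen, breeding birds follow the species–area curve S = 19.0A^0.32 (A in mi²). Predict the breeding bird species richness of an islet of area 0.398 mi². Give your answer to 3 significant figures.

S = 19 × 0.398^0.32 = 19 × 0.7447 ≈ 14.15

14.1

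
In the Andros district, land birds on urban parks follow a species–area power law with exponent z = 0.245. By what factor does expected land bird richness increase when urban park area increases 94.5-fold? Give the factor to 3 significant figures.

S₂/S₁ = (A₂/A₁)^z = 94.5^0.245
ln(S₂/S₁) = 0.245 × ln 94.5 = 0.245 × 4.5486 = 1.1144
S₂/S₁ = e^1.1144 ≈ 3.048

3.05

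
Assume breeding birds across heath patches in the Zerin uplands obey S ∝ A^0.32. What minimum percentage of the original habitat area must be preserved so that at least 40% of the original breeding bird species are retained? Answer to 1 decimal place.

Need (A_new/A_old)^0.32 = 0.4, so A_new/A_old = 0.4^(1/0.32) = 0.4^3.125
ln(A_new/A_old) = ln 0.4 / 0.32 = -0.9163 / 0.32 = -2.8634
A_new/A_old = e^-2.8634 ≈ 0.05707

5.7%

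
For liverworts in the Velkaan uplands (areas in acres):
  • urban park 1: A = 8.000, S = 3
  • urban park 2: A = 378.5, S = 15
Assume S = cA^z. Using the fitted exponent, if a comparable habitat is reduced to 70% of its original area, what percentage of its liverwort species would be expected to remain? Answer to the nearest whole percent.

86%

z = ln(15/3) / ln(378.5/8) = 1.6094 / 3.8568 = 0.4173
S_new/S_old = (A_new/A_old)^z = 0.7^0.4173 = exp(0.4173 × -0.3567) = 0.8617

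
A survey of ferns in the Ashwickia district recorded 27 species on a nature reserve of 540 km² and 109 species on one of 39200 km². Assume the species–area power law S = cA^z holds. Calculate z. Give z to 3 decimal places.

Taking logs: ln S = ln c + z ln A, so z = (ln S₂ − ln S₁)/(ln A₂ − ln A₁).
z = ln(109/27) / ln(39200/540) = ln(4.037) / ln(72.59) = 1.3955 / 4.2849 = 0.3257

0.326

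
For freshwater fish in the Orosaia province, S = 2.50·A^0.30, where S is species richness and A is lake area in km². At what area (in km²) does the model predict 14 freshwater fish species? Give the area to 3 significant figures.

14 = 2.5 × A^0.3  ⇒  A^0.3 = 14/2.5 = 5.6
ln A = ln(5.6) / 0.3 = 1.7228 / 0.3 = 5.7426
A = e^5.7426 ≈ 311.9 km²

312 km²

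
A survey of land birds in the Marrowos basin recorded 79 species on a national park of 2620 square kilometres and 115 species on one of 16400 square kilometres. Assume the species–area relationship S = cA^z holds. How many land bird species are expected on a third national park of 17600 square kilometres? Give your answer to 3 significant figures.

z = ln(115/79) / ln(16400/2620) = 0.3755 / 1.8341 = 0.2047
c = 79 / 2620^0.2047 = 79 / 5.01 = 15.77
S₃ = 15.77 × 17600^0.2047 = 15.77 × 7.399 ≈ 116.7

117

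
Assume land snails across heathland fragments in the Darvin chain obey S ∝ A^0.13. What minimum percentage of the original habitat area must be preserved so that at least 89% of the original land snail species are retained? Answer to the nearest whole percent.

Need (A_new/A_old)^0.13 = 0.89, so A_new/A_old = 0.89^(1/0.13) = 0.89^7.692
ln(A_new/A_old) = ln 0.89 / 0.13 = -0.1165 / 0.13 = -0.8964
A_new/A_old = e^-0.8964 ≈ 0.408

41%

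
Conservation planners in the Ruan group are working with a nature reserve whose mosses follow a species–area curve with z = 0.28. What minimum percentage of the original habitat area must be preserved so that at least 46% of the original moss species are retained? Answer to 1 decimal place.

6.2%

Need (A_new/A_old)^0.28 = 0.46, so A_new/A_old = 0.46^(1/0.28) = 0.46^3.571
ln(A_new/A_old) = ln 0.46 / 0.28 = -0.7765 / 0.28 = -2.7733
A_new/A_old = e^-2.7733 ≈ 0.06245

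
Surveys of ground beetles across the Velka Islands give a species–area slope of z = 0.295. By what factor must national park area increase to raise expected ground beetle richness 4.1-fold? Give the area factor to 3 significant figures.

119

(A₂/A₁)^0.295 = 4.1, so A₂/A₁ = 4.1^(1/0.295) = 4.1^3.39
ln(A₂/A₁) = ln 4.1 / 0.295 = 1.4110 / 0.295 = 4.7830
A₂/A₁ = e^4.7830 ≈ 119.5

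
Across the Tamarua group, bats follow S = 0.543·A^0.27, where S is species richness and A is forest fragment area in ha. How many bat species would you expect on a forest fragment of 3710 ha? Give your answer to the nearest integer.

S = 0.543 × 3710^0.27 = 0.543 × 9.199 ≈ 4.995

5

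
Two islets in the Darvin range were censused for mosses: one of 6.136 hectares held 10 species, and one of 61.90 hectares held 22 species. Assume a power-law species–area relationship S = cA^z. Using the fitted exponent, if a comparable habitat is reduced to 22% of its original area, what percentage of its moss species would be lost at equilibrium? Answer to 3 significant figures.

40.3%

z = ln(22/10) / ln(61.9/6.136) = 0.7885 / 2.3113 = 0.3411
S_new/S_old = (A_new/A_old)^z = 0.22^0.3411 = exp(0.3411 × -1.5141) = 0.5966
Fraction lost = 1 − 0.5966 = 0.4034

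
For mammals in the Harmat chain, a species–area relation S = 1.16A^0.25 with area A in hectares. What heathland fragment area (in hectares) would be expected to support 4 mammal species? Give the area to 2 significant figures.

4 = 1.16 × A^0.25  ⇒  A^0.25 = 4/1.16 = 3.448
ln A = ln(3.448) / 0.25 = 1.2379 / 0.25 = 4.9515
A = e^4.9515 ≈ 141.4 hectares

140 hectares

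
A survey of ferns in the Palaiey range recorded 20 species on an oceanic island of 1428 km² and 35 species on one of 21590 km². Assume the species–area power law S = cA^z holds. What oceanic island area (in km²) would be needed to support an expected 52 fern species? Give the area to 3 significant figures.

147000 km²

z = ln(35/20) / ln(21590/1428) = 0.5596 / 2.7160 = 0.2060
c = 20 / 1428^0.2060 = 20 / 4.467 = 4.477
A = (52/4.477)^(1/0.2060) ⇒ ln A = ln(11.61)/0.2060 = 11.9014
A = e^11.9014 ≈ 147468 km²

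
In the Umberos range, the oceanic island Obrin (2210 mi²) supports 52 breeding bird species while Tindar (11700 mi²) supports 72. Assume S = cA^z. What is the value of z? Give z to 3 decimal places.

Taking logs: ln S = ln c + z ln A, so z = (ln S₂ − ln S₁)/(ln A₂ − ln A₁).
z = ln(72/52) / ln(11700/2210) = ln(1.385) / ln(5.294) = 0.3254 / 1.6666 = 0.1953

0.195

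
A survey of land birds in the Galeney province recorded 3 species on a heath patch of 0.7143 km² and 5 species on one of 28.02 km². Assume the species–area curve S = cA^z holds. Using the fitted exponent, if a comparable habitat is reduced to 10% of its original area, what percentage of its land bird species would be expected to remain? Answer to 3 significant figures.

z = ln(5/3) / ln(28.02/0.7143) = 0.5108 / 3.6694 = 0.1392
S_new/S_old = (A_new/A_old)^z = 0.1^0.1392 = exp(0.1392 × -2.3026) = 0.7257

72.6%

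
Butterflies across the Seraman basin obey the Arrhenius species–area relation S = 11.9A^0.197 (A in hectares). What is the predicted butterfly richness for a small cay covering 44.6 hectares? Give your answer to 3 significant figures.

S = 11.9 × 44.6^0.197 = 11.9 × 2.113 ≈ 25.15

25.1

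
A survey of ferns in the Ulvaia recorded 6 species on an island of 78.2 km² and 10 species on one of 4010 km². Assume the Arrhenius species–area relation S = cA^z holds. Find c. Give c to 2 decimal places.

3.41

z = ln(S₂/S₁) / ln(A₂/A₁) = ln(10/6) / ln(4010/78.2) = 0.5108 / 3.9373 = 0.1297
c = S₁ / A₁^z = 6 / 78.2^0.1297 = 6 / 1.76 = 3.408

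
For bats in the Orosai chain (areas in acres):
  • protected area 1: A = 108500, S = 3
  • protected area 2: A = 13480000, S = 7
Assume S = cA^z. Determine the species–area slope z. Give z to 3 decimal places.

0.176

Taking logs: ln S = ln c + z ln A, so z = (ln S₂ − ln S₁)/(ln A₂ − ln A₁).
z = ln(7/3) / ln(13480000/108500) = ln(2.333) / ln(124.2) = 0.8473 / 4.8222 = 0.1757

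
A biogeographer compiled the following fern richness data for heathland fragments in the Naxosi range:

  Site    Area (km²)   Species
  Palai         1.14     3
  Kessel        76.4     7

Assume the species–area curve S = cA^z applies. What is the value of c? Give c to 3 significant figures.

z = ln(S₂/S₁) / ln(A₂/A₁) = ln(7/3) / ln(76.4/1.14) = 0.8473 / 4.2050 = 0.2015
c = S₁ / A₁^z = 3 / 1.14^0.2015 = 3 / 1.027 = 2.922

2.92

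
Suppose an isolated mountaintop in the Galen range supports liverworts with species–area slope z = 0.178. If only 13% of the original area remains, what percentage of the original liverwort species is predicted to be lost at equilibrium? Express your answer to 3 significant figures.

S_new/S_old = (A_new/A_old)^z = 0.13^0.178
= exp(0.178 × ln 0.13) = exp(0.178 × -2.0402) = exp(-0.3632) ≈ 0.6955
Fraction lost = 1 − 0.6955 = 0.3045

30.5%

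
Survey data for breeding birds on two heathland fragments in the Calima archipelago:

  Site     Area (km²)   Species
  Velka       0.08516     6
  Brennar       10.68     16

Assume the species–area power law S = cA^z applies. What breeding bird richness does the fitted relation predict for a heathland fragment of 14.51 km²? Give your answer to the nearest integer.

z = ln(16/6) / ln(10.68/0.08516) = 0.9808 / 4.8316 = 0.2030
c = 6 / 0.08516^0.2030 = 6 / 0.6065 = 9.893
S₃ = 9.893 × 14.51^0.2030 = 9.893 × 1.721 ≈ 17.03

17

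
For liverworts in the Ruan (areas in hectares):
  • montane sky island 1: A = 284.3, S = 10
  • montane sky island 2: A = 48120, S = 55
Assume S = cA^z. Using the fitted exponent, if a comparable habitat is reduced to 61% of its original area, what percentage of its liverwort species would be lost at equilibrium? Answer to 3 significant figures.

15.1%

z = ln(55/10) / ln(48120/284.3) = 1.7047 / 5.1314 = 0.3322
S_new/S_old = (A_new/A_old)^z = 0.61^0.3322 = exp(0.3322 × -0.4943) = 0.8486
Fraction lost = 1 − 0.8486 = 0.1514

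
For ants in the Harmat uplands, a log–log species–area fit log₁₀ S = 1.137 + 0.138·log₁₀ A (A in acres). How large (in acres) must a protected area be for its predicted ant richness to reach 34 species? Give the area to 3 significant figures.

722 acres

34 = 13.71 × A^0.138  ⇒  A^0.138 = 34/13.71 = 2.48
ln A = ln(2.48) / 0.138 = 0.9083 / 0.138 = 6.5820
A = e^6.5820 ≈ 722 acres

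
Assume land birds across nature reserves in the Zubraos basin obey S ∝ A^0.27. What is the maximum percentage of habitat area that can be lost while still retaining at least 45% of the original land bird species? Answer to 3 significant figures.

94.8%

Need (A_new/A_old)^0.27 = 0.45, so A_new/A_old = 0.45^(1/0.27) = 0.45^3.704
ln(A_new/A_old) = ln 0.45 / 0.27 = -0.7985 / 0.27 = -2.9574
A_new/A_old = e^-2.9574 ≈ 0.05195
Fraction that can be lost = 1 − 0.05195 = 0.948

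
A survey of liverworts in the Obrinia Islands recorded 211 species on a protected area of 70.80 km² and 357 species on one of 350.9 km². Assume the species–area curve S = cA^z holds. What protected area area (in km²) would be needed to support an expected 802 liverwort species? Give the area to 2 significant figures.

4100 km²

z = ln(357/211) / ln(350.9/70.8) = 0.5259 / 1.6006 = 0.3285
c = 211 / 70.8^0.3285 = 211 / 4.053 = 52.06
A = (802/52.06)^(1/0.3285) ⇒ ln A = ln(15.41)/0.3285 = 8.3240
A = e^8.3240 ≈ 4122 km²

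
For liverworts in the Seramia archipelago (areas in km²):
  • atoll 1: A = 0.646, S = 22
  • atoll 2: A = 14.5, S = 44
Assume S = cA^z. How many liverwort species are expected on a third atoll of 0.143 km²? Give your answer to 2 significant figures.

z = ln(44/22) / ln(14.5/0.646) = 0.6931 / 3.1111 = 0.2228
c = 22 / 0.646^0.2228 = 22 / 0.9072 = 24.25
S₃ = 24.25 × 0.143^0.2228 = 24.25 × 0.6484 ≈ 15.72

16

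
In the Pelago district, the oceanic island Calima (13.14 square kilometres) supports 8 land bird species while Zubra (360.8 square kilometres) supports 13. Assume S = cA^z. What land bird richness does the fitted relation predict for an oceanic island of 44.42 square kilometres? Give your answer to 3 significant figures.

9.56

z = ln(13/8) / ln(360.8/13.14) = 0.4855 / 3.3127 = 0.1466
c = 8 / 13.14^0.1466 = 8 / 1.459 = 5.485
S₃ = 5.485 × 44.42^0.1466 = 5.485 × 1.744 ≈ 9.564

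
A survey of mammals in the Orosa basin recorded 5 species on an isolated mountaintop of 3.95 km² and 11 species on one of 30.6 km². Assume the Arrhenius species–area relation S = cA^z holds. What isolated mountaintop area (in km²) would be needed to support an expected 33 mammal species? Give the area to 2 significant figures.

530 km²

z = ln(11/5) / ln(30.6/3.95) = 0.7885 / 2.0473 = 0.3851
c = 5 / 3.95^0.3851 = 5 / 1.697 = 2.946
A = (33/2.946)^(1/0.3851) ⇒ ln A = ln(11.2)/0.3851 = 6.2736
A = e^6.2736 ≈ 530.4 km²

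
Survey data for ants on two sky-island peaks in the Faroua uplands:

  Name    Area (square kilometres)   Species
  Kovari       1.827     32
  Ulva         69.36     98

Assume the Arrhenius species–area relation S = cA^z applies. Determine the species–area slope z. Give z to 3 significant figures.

0.308

Taking logs: ln S = ln c + z ln A, so z = (ln S₂ − ln S₁)/(ln A₂ − ln A₁).
z = ln(98/32) / ln(69.36/1.827) = ln(3.062) / ln(37.96) = 1.1192 / 3.6366 = 0.3078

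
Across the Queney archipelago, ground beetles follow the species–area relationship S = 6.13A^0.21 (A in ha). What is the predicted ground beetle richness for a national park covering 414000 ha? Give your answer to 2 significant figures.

93

S = 6.13 × 414000^0.21 = 6.13 × 15.12 ≈ 92.69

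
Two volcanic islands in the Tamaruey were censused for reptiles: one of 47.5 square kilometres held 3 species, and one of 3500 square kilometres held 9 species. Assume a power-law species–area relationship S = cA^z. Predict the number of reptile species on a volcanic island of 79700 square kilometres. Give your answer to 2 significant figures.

z = ln(9/3) / ln(3500/47.5) = 1.0986 / 4.2998 = 0.2555
c = 3 / 47.5^0.2555 = 3 / 2.682 = 1.119
S₃ = 1.119 × 79700^0.2555 = 1.119 × 17.88 ≈ 20

20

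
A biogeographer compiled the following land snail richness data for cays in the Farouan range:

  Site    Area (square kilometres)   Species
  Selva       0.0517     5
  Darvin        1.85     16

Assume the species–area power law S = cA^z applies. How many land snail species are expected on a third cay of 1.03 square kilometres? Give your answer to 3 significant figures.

13.2

z = ln(16/5) / ln(1.85/0.0517) = 1.1632 / 3.5775 = 0.3251
c = 5 / 0.0517^0.3251 = 5 / 0.3817 = 13.1
S₃ = 13.1 × 1.03^0.3251 = 13.1 × 1.01 ≈ 13.23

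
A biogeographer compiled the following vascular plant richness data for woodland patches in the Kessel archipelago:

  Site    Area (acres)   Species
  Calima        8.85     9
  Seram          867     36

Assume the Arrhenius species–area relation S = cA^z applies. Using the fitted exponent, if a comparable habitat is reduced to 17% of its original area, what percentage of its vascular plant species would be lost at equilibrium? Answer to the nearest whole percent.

41%

z = ln(36/9) / ln(867/8.85) = 1.3863 / 4.5846 = 0.3024
S_new/S_old = (A_new/A_old)^z = 0.17^0.3024 = exp(0.3024 × -1.7720) = 0.5852
Fraction lost = 1 − 0.5852 = 0.4148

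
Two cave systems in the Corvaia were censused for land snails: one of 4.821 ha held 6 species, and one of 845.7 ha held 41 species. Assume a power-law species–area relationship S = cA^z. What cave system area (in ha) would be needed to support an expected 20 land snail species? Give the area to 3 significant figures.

123 ha

z = ln(41/6) / ln(845.7/4.821) = 1.9218 / 5.1672 = 0.3719
c = 6 / 4.821^0.3719 = 6 / 1.795 = 3.343
A = (20/3.343)^(1/0.3719) ⇒ ln A = ln(5.984)/0.3719 = 4.8101
A = e^4.8101 ≈ 122.7 ha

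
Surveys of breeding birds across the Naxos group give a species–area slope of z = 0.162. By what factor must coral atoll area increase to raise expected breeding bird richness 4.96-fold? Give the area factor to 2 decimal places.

(A₂/A₁)^0.162 = 4.96, so A₂/A₁ = 4.96^(1/0.162) = 4.96^6.173
ln(A₂/A₁) = ln 4.96 / 0.162 = 1.6014 / 0.162 = 9.8852
A₂/A₁ = e^9.8852 ≈ 19638

19637.98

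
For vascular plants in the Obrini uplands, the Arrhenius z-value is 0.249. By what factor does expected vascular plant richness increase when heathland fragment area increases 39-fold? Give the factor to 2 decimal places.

S₂/S₁ = (A₂/A₁)^z = 39^0.249
ln(S₂/S₁) = 0.249 × ln 39 = 0.249 × 3.6636 = 0.9122
S₂/S₁ = e^0.9122 ≈ 2.49

2.49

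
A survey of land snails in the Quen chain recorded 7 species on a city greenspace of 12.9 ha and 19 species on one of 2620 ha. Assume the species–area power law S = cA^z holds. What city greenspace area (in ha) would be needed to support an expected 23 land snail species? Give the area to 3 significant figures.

z = ln(19/7) / ln(2620/12.9) = 0.9985 / 5.3137 = 0.1879
c = 7 / 12.9^0.1879 = 7 / 1.617 = 4.329
A = (23/4.329)^(1/0.1879) ⇒ ln A = ln(5.313)/0.1879 = 8.8876
A = e^8.8876 ≈ 7242 ha

7240 ha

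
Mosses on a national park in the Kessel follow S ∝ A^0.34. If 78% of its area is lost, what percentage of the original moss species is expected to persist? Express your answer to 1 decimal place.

59.8%

S_new/S_old = (A_new/A_old)^z = 0.22^0.34
= exp(0.34 × ln 0.22) = exp(0.34 × -1.5141) = exp(-0.5148) ≈ 0.5976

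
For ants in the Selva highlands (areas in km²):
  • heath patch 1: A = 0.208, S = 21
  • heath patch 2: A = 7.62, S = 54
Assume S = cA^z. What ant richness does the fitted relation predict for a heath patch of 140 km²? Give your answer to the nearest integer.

z = ln(54/21) / ln(7.62/0.208) = 0.9445 / 3.6010 = 0.2623
c = 21 / 0.208^0.2623 = 21 / 0.6624 = 31.7
S₃ = 31.7 × 140^0.2623 = 31.7 × 3.655 ≈ 115.9

116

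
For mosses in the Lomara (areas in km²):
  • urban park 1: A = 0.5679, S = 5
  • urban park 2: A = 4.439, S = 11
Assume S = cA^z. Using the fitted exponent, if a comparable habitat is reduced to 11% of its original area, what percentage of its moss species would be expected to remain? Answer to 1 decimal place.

z = ln(11/5) / ln(4.439/0.5679) = 0.7885 / 2.0562 = 0.3834
S_new/S_old = (A_new/A_old)^z = 0.11^0.3834 = exp(0.3834 × -2.2073) = 0.429

42.9%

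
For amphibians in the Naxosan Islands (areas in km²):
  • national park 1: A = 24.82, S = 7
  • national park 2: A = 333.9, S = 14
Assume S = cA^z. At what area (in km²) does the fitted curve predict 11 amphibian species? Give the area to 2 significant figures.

140 km²

z = ln(14/7) / ln(333.9/24.82) = 0.6931 / 2.5992 = 0.2667
c = 7 / 24.82^0.2667 = 7 / 2.355 = 2.973
A = (11/2.973)^(1/0.2667) ⇒ ln A = ln(3.7)/0.2667 = 4.9065
A = e^4.9065 ≈ 135.2 km²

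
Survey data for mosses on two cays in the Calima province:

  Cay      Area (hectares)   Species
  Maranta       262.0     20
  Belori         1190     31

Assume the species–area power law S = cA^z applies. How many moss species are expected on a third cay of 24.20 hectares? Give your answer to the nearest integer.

z = ln(31/20) / ln(1190/262) = 0.4383 / 1.5134 = 0.2896
c = 20 / 262^0.2896 = 20 / 5.016 = 3.988
S₃ = 3.988 × 24.2^0.2896 = 3.988 × 2.516 ≈ 10.03

10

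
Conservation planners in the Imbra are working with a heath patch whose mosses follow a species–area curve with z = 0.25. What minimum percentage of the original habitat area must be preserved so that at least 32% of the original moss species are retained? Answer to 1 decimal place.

Need (A_new/A_old)^0.25 = 0.32, so A_new/A_old = 0.32^(1/0.25) = 0.32^4
ln(A_new/A_old) = ln 0.32 / 0.25 = -1.1394 / 0.25 = -4.5577
A_new/A_old = e^-4.5577 ≈ 0.01049

1.0%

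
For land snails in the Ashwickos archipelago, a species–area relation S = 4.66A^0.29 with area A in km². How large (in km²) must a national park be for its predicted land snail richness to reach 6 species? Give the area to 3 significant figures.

2.39 km²

6 = 4.66 × A^0.29  ⇒  A^0.29 = 6/4.66 = 1.288
ln A = ln(1.288) / 0.29 = 0.2527 / 0.29 = 0.8715
A = e^0.8715 ≈ 2.391 km²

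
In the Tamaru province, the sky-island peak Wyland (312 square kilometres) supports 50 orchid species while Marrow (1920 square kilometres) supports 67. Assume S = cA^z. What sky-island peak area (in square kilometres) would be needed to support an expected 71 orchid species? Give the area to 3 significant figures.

2750 square kilometres

z = ln(67/50) / ln(1920/312) = 0.2927 / 1.8171 = 0.1611
c = 50 / 312^0.1611 = 50 / 2.522 = 19.83
A = (71/19.83)^(1/0.1611) ⇒ ln A = ln(3.581)/0.1611 = 7.9201
A = e^7.9201 ≈ 2752 square kilometres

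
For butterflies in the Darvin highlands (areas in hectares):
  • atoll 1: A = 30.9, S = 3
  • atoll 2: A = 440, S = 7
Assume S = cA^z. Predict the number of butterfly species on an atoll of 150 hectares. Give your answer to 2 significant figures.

5.0

z = ln(7/3) / ln(440/30.9) = 0.8473 / 2.6560 = 0.3190
c = 3 / 30.9^0.3190 = 3 / 2.988 = 1.004
S₃ = 1.004 × 150^0.3190 = 1.004 × 4.945 ≈ 4.966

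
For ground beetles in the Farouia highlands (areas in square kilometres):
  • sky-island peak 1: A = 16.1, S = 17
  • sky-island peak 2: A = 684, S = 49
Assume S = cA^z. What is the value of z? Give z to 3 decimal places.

Taking logs: ln S = ln c + z ln A, so z = (ln S₂ − ln S₁)/(ln A₂ − ln A₁).
z = ln(49/17) / ln(684/16.1) = ln(2.882) / ln(42.48) = 1.0586 / 3.7491 = 0.2824

0.282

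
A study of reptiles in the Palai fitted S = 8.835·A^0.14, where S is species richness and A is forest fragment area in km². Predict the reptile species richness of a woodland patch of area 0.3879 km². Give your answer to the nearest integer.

8 species

S = 8.835 × 0.3879^0.14
ln S = ln 8.835 + 0.14 × ln 0.3879 = 2.1787 + 0.14 × -0.9470 = 2.0461
S = e^2.0461 ≈ 7.738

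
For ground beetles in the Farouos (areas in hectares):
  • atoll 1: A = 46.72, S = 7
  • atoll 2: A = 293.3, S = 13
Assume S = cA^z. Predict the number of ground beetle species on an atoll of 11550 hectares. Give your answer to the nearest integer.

45

z = ln(13/7) / ln(293.3/46.72) = 0.6190 / 1.8370 = 0.3370
c = 7 / 46.72^0.3370 = 7 / 3.652 = 1.917
S₃ = 1.917 × 11550^0.3370 = 1.917 × 23.39 ≈ 44.82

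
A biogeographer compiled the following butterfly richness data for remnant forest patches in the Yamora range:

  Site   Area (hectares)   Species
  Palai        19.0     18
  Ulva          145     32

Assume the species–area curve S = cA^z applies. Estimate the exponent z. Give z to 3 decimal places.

0.283

Taking logs: ln S = ln c + z ln A, so z = (ln S₂ − ln S₁)/(ln A₂ − ln A₁).
z = ln(32/18) / ln(145/19) = ln(1.778) / ln(7.632) = 0.5754 / 2.0323 = 0.2831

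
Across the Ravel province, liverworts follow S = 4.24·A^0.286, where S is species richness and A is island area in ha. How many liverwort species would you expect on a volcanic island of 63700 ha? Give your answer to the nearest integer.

S = 4.24 × 63700^0.286
ln S = ln 4.24 + 0.286 × ln 63700 = 1.4446 + 0.286 × 11.0619 = 4.6083
S = e^4.6083 ≈ 100.3

100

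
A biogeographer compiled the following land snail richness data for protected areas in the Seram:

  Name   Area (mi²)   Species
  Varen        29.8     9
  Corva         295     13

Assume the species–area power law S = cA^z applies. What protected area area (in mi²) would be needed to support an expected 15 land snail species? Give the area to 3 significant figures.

z = ln(13/9) / ln(295/29.8) = 0.3677 / 2.2925 = 0.1604
c = 9 / 29.8^0.1604 = 9 / 1.724 = 5.221
A = (15/5.221)^(1/0.1604) ⇒ ln A = ln(2.873)/0.1604 = 6.5791
A = e^6.5791 ≈ 719.9 mi²

720 mi²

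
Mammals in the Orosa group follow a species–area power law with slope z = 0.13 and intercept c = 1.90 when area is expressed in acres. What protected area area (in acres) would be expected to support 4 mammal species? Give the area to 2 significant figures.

310 acres

4 = 1.9 × A^0.13  ⇒  A^0.13 = 4/1.9 = 2.105
ln A = ln(2.105) / 0.13 = 0.7444 / 0.13 = 5.7265
A = e^5.7265 ≈ 306.9 acres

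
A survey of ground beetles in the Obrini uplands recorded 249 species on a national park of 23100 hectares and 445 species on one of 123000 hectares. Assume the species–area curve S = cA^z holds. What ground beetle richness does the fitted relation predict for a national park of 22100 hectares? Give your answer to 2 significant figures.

z = ln(445/249) / ln(123000/23100) = 0.5806 / 1.6724 = 0.3472
c = 249 / 23100^0.3472 = 249 / 32.73 = 7.607
S₃ = 7.607 × 22100^0.3472 = 7.607 × 32.23 ≈ 245.2

250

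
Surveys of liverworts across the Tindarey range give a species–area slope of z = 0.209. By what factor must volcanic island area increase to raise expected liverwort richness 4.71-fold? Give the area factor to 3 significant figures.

(A₂/A₁)^0.209 = 4.71, so A₂/A₁ = 4.71^(1/0.209) = 4.71^4.785
ln(A₂/A₁) = ln 4.71 / 0.209 = 1.5497 / 0.209 = 7.4148
A₂/A₁ = e^7.4148 ≈ 1660

1660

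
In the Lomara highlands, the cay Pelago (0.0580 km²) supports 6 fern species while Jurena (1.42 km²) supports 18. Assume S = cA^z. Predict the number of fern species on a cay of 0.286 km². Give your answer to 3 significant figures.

10.4

z = ln(18/6) / ln(1.42/0.058) = 1.0986 / 3.1980 = 0.3435
c = 6 / 0.058^0.3435 = 6 / 0.376 = 15.96
S₃ = 15.96 × 0.286^0.3435 = 15.96 × 0.6505 ≈ 10.38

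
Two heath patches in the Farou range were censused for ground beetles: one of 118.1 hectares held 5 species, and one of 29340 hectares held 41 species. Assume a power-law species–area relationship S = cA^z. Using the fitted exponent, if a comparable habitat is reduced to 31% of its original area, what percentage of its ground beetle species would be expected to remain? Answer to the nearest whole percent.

z = ln(41/5) / ln(29340/118.1) = 2.1041 / 5.5152 = 0.3815
S_new/S_old = (A_new/A_old)^z = 0.31^0.3815 = exp(0.3815 × -1.1712) = 0.6397

64%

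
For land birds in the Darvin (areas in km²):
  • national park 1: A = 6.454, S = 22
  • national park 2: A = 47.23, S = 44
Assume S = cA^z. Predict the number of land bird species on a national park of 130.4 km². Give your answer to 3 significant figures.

62.7

z = ln(44/22) / ln(47.23/6.454) = 0.6931 / 1.9903 = 0.3483
c = 22 / 6.454^0.3483 = 22 / 1.914 = 11.49
S₃ = 11.49 × 130.4^0.3483 = 11.49 × 5.453 ≈ 62.67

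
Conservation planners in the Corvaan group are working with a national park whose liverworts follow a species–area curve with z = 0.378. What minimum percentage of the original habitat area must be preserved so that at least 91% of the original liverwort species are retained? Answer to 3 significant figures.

Need (A_new/A_old)^0.378 = 0.91, so A_new/A_old = 0.91^(1/0.378) = 0.91^2.646
ln(A_new/A_old) = ln 0.91 / 0.378 = -0.0943 / 0.378 = -0.2495
A_new/A_old = e^-0.2495 ≈ 0.7792

77.9%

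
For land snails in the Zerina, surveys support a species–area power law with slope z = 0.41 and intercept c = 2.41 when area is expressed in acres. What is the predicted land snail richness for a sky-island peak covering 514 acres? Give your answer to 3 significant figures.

S = 2.41 × 514^0.41
ln S = ln 2.41 + 0.41 × ln 514 = 0.8796 + 0.41 × 6.2422 = 3.4389
S = e^3.4389 ≈ 31.15

31.2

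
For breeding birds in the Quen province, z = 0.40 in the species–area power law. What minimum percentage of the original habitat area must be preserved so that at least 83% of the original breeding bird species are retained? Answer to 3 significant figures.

Need (A_new/A_old)^0.4 = 0.83, so A_new/A_old = 0.83^(1/0.4) = 0.83^2.5
ln(A_new/A_old) = ln 0.83 / 0.4 = -0.1863 / 0.4 = -0.4658
A_new/A_old = e^-0.4658 ≈ 0.6276

62.8%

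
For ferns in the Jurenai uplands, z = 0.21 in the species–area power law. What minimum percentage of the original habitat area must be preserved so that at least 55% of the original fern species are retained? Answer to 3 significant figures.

5.80%

Need (A_new/A_old)^0.21 = 0.55, so A_new/A_old = 0.55^(1/0.21) = 0.55^4.762
ln(A_new/A_old) = ln 0.55 / 0.21 = -0.5978 / 0.21 = -2.8468
A_new/A_old = e^-2.8468 ≈ 0.05803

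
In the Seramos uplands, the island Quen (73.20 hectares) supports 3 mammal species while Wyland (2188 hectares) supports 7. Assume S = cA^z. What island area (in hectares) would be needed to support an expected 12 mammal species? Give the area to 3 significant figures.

19000 hectares

z = ln(7/3) / ln(2188/73.2) = 0.8473 / 3.3975 = 0.2494
c = 3 / 73.2^0.2494 = 3 / 2.917 = 1.028
A = (12/1.028)^(1/0.2494) ⇒ ln A = ln(11.67)/0.2494 = 9.8520
A = e^9.8520 ≈ 18997 hectares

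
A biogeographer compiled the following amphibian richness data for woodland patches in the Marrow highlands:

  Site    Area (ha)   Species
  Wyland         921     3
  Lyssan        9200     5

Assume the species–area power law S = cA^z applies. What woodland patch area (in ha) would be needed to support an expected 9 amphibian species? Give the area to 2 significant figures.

130000 ha

z = ln(5/3) / ln(9200/921) = 0.5108 / 2.3015 = 0.2220
c = 3 / 921^0.2220 = 3 / 4.549 = 0.6595
A = (9/0.6595)^(1/0.2220) ⇒ ln A = ln(13.65)/0.2220 = 11.7752
A = e^11.7752 ≈ 129989 ha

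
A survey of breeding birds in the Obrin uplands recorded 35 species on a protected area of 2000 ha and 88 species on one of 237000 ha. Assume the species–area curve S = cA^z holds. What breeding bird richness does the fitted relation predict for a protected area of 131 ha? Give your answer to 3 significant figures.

20.7

z = ln(88/35) / ln(237000/2000) = 0.9220 / 4.7749 = 0.1931
c = 35 / 2000^0.1931 = 35 / 4.339 = 8.066
S₃ = 8.066 × 131^0.1931 = 8.066 × 2.563 ≈ 20.68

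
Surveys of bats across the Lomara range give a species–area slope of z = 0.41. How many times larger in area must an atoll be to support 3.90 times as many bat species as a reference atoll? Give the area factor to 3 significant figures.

(A₂/A₁)^0.41 = 3.9, so A₂/A₁ = 3.9^(1/0.41) = 3.9^2.439
ln(A₂/A₁) = ln 3.9 / 0.41 = 1.3610 / 0.41 = 3.3195
A₂/A₁ = e^3.3195 ≈ 27.65

27.6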